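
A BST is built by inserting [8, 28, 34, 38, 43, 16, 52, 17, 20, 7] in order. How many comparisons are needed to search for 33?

Search path for 33: 8 -> 28 -> 34
Found: False
Comparisons: 3


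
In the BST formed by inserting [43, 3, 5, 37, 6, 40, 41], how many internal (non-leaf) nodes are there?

Tree built from: [43, 3, 5, 37, 6, 40, 41]
Tree (level-order array): [43, 3, None, None, 5, None, 37, 6, 40, None, None, None, 41]
Rule: An internal node has at least one child.
Per-node child counts:
  node 43: 1 child(ren)
  node 3: 1 child(ren)
  node 5: 1 child(ren)
  node 37: 2 child(ren)
  node 6: 0 child(ren)
  node 40: 1 child(ren)
  node 41: 0 child(ren)
Matching nodes: [43, 3, 5, 37, 40]
Count of internal (non-leaf) nodes: 5


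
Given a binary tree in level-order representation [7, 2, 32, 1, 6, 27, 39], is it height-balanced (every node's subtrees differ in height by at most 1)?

Tree (level-order array): [7, 2, 32, 1, 6, 27, 39]
Definition: a tree is height-balanced if, at every node, |h(left) - h(right)| <= 1 (empty subtree has height -1).
Bottom-up per-node check:
  node 1: h_left=-1, h_right=-1, diff=0 [OK], height=0
  node 6: h_left=-1, h_right=-1, diff=0 [OK], height=0
  node 2: h_left=0, h_right=0, diff=0 [OK], height=1
  node 27: h_left=-1, h_right=-1, diff=0 [OK], height=0
  node 39: h_left=-1, h_right=-1, diff=0 [OK], height=0
  node 32: h_left=0, h_right=0, diff=0 [OK], height=1
  node 7: h_left=1, h_right=1, diff=0 [OK], height=2
All nodes satisfy the balance condition.
Result: Balanced


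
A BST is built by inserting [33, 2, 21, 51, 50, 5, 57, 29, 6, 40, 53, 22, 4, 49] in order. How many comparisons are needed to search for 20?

Search path for 20: 33 -> 2 -> 21 -> 5 -> 6
Found: False
Comparisons: 5


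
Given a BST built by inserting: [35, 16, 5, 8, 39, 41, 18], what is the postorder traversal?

Tree insertion order: [35, 16, 5, 8, 39, 41, 18]
Tree (level-order array): [35, 16, 39, 5, 18, None, 41, None, 8]
Postorder traversal: [8, 5, 18, 16, 41, 39, 35]


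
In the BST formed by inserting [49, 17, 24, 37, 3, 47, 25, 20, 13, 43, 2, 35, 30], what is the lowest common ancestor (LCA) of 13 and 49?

Tree insertion order: [49, 17, 24, 37, 3, 47, 25, 20, 13, 43, 2, 35, 30]
Tree (level-order array): [49, 17, None, 3, 24, 2, 13, 20, 37, None, None, None, None, None, None, 25, 47, None, 35, 43, None, 30]
In a BST, the LCA of p=13, q=49 is the first node v on the
root-to-leaf path with p <= v <= q (go left if both < v, right if both > v).
Walk from root:
  at 49: 13 <= 49 <= 49, this is the LCA
LCA = 49


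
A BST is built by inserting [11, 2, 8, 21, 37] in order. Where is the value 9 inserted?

Starting tree (level order): [11, 2, 21, None, 8, None, 37]
Insertion path: 11 -> 2 -> 8
Result: insert 9 as right child of 8
Final tree (level order): [11, 2, 21, None, 8, None, 37, None, 9]


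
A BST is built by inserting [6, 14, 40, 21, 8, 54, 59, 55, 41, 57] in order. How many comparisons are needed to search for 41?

Search path for 41: 6 -> 14 -> 40 -> 54 -> 41
Found: True
Comparisons: 5


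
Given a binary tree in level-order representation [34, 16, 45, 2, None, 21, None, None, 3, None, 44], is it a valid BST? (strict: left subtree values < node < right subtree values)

Level-order array: [34, 16, 45, 2, None, 21, None, None, 3, None, 44]
Validate using subtree bounds (lo, hi): at each node, require lo < value < hi,
then recurse left with hi=value and right with lo=value.
Preorder trace (stopping at first violation):
  at node 34 with bounds (-inf, +inf): OK
  at node 16 with bounds (-inf, 34): OK
  at node 2 with bounds (-inf, 16): OK
  at node 3 with bounds (2, 16): OK
  at node 45 with bounds (34, +inf): OK
  at node 21 with bounds (34, 45): VIOLATION
Node 21 violates its bound: not (34 < 21 < 45).
Result: Not a valid BST


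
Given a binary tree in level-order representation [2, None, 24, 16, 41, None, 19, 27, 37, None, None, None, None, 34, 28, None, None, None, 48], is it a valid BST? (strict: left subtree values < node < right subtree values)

Level-order array: [2, None, 24, 16, 41, None, 19, 27, 37, None, None, None, None, 34, 28, None, None, None, 48]
Validate using subtree bounds (lo, hi): at each node, require lo < value < hi,
then recurse left with hi=value and right with lo=value.
Preorder trace (stopping at first violation):
  at node 2 with bounds (-inf, +inf): OK
  at node 24 with bounds (2, +inf): OK
  at node 16 with bounds (2, 24): OK
  at node 19 with bounds (16, 24): OK
  at node 41 with bounds (24, +inf): OK
  at node 27 with bounds (24, 41): OK
  at node 37 with bounds (41, +inf): VIOLATION
Node 37 violates its bound: not (41 < 37 < +inf).
Result: Not a valid BST


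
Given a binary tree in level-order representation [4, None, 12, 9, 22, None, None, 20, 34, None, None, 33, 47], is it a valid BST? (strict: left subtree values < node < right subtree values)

Level-order array: [4, None, 12, 9, 22, None, None, 20, 34, None, None, 33, 47]
Validate using subtree bounds (lo, hi): at each node, require lo < value < hi,
then recurse left with hi=value and right with lo=value.
Preorder trace (stopping at first violation):
  at node 4 with bounds (-inf, +inf): OK
  at node 12 with bounds (4, +inf): OK
  at node 9 with bounds (4, 12): OK
  at node 22 with bounds (12, +inf): OK
  at node 20 with bounds (12, 22): OK
  at node 34 with bounds (22, +inf): OK
  at node 33 with bounds (22, 34): OK
  at node 47 with bounds (34, +inf): OK
No violation found at any node.
Result: Valid BST


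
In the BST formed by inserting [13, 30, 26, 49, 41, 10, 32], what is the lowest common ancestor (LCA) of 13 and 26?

Tree insertion order: [13, 30, 26, 49, 41, 10, 32]
Tree (level-order array): [13, 10, 30, None, None, 26, 49, None, None, 41, None, 32]
In a BST, the LCA of p=13, q=26 is the first node v on the
root-to-leaf path with p <= v <= q (go left if both < v, right if both > v).
Walk from root:
  at 13: 13 <= 13 <= 26, this is the LCA
LCA = 13


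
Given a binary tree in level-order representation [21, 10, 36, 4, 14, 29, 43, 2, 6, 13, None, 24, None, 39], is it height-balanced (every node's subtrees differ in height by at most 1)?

Tree (level-order array): [21, 10, 36, 4, 14, 29, 43, 2, 6, 13, None, 24, None, 39]
Definition: a tree is height-balanced if, at every node, |h(left) - h(right)| <= 1 (empty subtree has height -1).
Bottom-up per-node check:
  node 2: h_left=-1, h_right=-1, diff=0 [OK], height=0
  node 6: h_left=-1, h_right=-1, diff=0 [OK], height=0
  node 4: h_left=0, h_right=0, diff=0 [OK], height=1
  node 13: h_left=-1, h_right=-1, diff=0 [OK], height=0
  node 14: h_left=0, h_right=-1, diff=1 [OK], height=1
  node 10: h_left=1, h_right=1, diff=0 [OK], height=2
  node 24: h_left=-1, h_right=-1, diff=0 [OK], height=0
  node 29: h_left=0, h_right=-1, diff=1 [OK], height=1
  node 39: h_left=-1, h_right=-1, diff=0 [OK], height=0
  node 43: h_left=0, h_right=-1, diff=1 [OK], height=1
  node 36: h_left=1, h_right=1, diff=0 [OK], height=2
  node 21: h_left=2, h_right=2, diff=0 [OK], height=3
All nodes satisfy the balance condition.
Result: Balanced


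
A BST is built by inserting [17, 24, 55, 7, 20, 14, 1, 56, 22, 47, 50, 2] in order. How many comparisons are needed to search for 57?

Search path for 57: 17 -> 24 -> 55 -> 56
Found: False
Comparisons: 4


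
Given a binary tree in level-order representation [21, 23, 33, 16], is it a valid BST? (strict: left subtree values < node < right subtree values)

Level-order array: [21, 23, 33, 16]
Validate using subtree bounds (lo, hi): at each node, require lo < value < hi,
then recurse left with hi=value and right with lo=value.
Preorder trace (stopping at first violation):
  at node 21 with bounds (-inf, +inf): OK
  at node 23 with bounds (-inf, 21): VIOLATION
Node 23 violates its bound: not (-inf < 23 < 21).
Result: Not a valid BST


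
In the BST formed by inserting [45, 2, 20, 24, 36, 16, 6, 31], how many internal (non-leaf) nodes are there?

Tree built from: [45, 2, 20, 24, 36, 16, 6, 31]
Tree (level-order array): [45, 2, None, None, 20, 16, 24, 6, None, None, 36, None, None, 31]
Rule: An internal node has at least one child.
Per-node child counts:
  node 45: 1 child(ren)
  node 2: 1 child(ren)
  node 20: 2 child(ren)
  node 16: 1 child(ren)
  node 6: 0 child(ren)
  node 24: 1 child(ren)
  node 36: 1 child(ren)
  node 31: 0 child(ren)
Matching nodes: [45, 2, 20, 16, 24, 36]
Count of internal (non-leaf) nodes: 6


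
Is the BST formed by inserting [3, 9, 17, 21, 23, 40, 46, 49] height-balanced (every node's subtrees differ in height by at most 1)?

Tree (level-order array): [3, None, 9, None, 17, None, 21, None, 23, None, 40, None, 46, None, 49]
Definition: a tree is height-balanced if, at every node, |h(left) - h(right)| <= 1 (empty subtree has height -1).
Bottom-up per-node check:
  node 49: h_left=-1, h_right=-1, diff=0 [OK], height=0
  node 46: h_left=-1, h_right=0, diff=1 [OK], height=1
  node 40: h_left=-1, h_right=1, diff=2 [FAIL (|-1-1|=2 > 1)], height=2
  node 23: h_left=-1, h_right=2, diff=3 [FAIL (|-1-2|=3 > 1)], height=3
  node 21: h_left=-1, h_right=3, diff=4 [FAIL (|-1-3|=4 > 1)], height=4
  node 17: h_left=-1, h_right=4, diff=5 [FAIL (|-1-4|=5 > 1)], height=5
  node 9: h_left=-1, h_right=5, diff=6 [FAIL (|-1-5|=6 > 1)], height=6
  node 3: h_left=-1, h_right=6, diff=7 [FAIL (|-1-6|=7 > 1)], height=7
Node 40 violates the condition: |-1 - 1| = 2 > 1.
Result: Not balanced


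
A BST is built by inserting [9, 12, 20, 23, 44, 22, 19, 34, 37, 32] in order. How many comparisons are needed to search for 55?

Search path for 55: 9 -> 12 -> 20 -> 23 -> 44
Found: False
Comparisons: 5


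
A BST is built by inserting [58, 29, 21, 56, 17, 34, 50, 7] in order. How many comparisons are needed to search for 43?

Search path for 43: 58 -> 29 -> 56 -> 34 -> 50
Found: False
Comparisons: 5


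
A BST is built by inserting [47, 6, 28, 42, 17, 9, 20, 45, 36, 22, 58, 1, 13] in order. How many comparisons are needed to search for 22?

Search path for 22: 47 -> 6 -> 28 -> 17 -> 20 -> 22
Found: True
Comparisons: 6


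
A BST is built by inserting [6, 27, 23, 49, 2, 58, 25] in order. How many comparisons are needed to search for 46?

Search path for 46: 6 -> 27 -> 49
Found: False
Comparisons: 3


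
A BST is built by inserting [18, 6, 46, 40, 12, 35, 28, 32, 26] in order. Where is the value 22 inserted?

Starting tree (level order): [18, 6, 46, None, 12, 40, None, None, None, 35, None, 28, None, 26, 32]
Insertion path: 18 -> 46 -> 40 -> 35 -> 28 -> 26
Result: insert 22 as left child of 26
Final tree (level order): [18, 6, 46, None, 12, 40, None, None, None, 35, None, 28, None, 26, 32, 22]


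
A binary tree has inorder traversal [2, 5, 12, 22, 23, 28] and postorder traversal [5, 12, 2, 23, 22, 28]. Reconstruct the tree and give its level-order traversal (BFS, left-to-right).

Inorder:   [2, 5, 12, 22, 23, 28]
Postorder: [5, 12, 2, 23, 22, 28]
Algorithm: postorder visits root last, so walk postorder right-to-left;
each value is the root of the current inorder slice — split it at that
value, recurse on the right subtree first, then the left.
Recursive splits:
  root=28; inorder splits into left=[2, 5, 12, 22, 23], right=[]
  root=22; inorder splits into left=[2, 5, 12], right=[23]
  root=23; inorder splits into left=[], right=[]
  root=2; inorder splits into left=[], right=[5, 12]
  root=12; inorder splits into left=[5], right=[]
  root=5; inorder splits into left=[], right=[]
Reconstructed level-order: [28, 22, 2, 23, 12, 5]


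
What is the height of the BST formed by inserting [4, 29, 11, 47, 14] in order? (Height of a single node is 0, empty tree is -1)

Insertion order: [4, 29, 11, 47, 14]
Tree (level-order array): [4, None, 29, 11, 47, None, 14]
Compute height bottom-up (empty subtree = -1):
  height(14) = 1 + max(-1, -1) = 0
  height(11) = 1 + max(-1, 0) = 1
  height(47) = 1 + max(-1, -1) = 0
  height(29) = 1 + max(1, 0) = 2
  height(4) = 1 + max(-1, 2) = 3
Height = 3


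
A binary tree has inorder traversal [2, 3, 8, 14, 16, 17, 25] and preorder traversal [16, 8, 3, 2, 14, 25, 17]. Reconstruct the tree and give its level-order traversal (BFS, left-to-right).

Inorder:  [2, 3, 8, 14, 16, 17, 25]
Preorder: [16, 8, 3, 2, 14, 25, 17]
Algorithm: preorder visits root first, so consume preorder in order;
for each root, split the current inorder slice at that value into
left-subtree inorder and right-subtree inorder, then recurse.
Recursive splits:
  root=16; inorder splits into left=[2, 3, 8, 14], right=[17, 25]
  root=8; inorder splits into left=[2, 3], right=[14]
  root=3; inorder splits into left=[2], right=[]
  root=2; inorder splits into left=[], right=[]
  root=14; inorder splits into left=[], right=[]
  root=25; inorder splits into left=[17], right=[]
  root=17; inorder splits into left=[], right=[]
Reconstructed level-order: [16, 8, 25, 3, 14, 17, 2]


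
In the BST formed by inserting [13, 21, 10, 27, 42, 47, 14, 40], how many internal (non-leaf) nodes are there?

Tree built from: [13, 21, 10, 27, 42, 47, 14, 40]
Tree (level-order array): [13, 10, 21, None, None, 14, 27, None, None, None, 42, 40, 47]
Rule: An internal node has at least one child.
Per-node child counts:
  node 13: 2 child(ren)
  node 10: 0 child(ren)
  node 21: 2 child(ren)
  node 14: 0 child(ren)
  node 27: 1 child(ren)
  node 42: 2 child(ren)
  node 40: 0 child(ren)
  node 47: 0 child(ren)
Matching nodes: [13, 21, 27, 42]
Count of internal (non-leaf) nodes: 4


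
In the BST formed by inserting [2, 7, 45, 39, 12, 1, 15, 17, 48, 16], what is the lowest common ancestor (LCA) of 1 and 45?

Tree insertion order: [2, 7, 45, 39, 12, 1, 15, 17, 48, 16]
Tree (level-order array): [2, 1, 7, None, None, None, 45, 39, 48, 12, None, None, None, None, 15, None, 17, 16]
In a BST, the LCA of p=1, q=45 is the first node v on the
root-to-leaf path with p <= v <= q (go left if both < v, right if both > v).
Walk from root:
  at 2: 1 <= 2 <= 45, this is the LCA
LCA = 2


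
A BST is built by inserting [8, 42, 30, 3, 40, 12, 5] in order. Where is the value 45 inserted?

Starting tree (level order): [8, 3, 42, None, 5, 30, None, None, None, 12, 40]
Insertion path: 8 -> 42
Result: insert 45 as right child of 42
Final tree (level order): [8, 3, 42, None, 5, 30, 45, None, None, 12, 40]


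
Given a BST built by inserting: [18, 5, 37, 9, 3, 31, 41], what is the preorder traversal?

Tree insertion order: [18, 5, 37, 9, 3, 31, 41]
Tree (level-order array): [18, 5, 37, 3, 9, 31, 41]
Preorder traversal: [18, 5, 3, 9, 37, 31, 41]


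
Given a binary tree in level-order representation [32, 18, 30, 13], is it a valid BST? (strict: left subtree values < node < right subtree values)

Level-order array: [32, 18, 30, 13]
Validate using subtree bounds (lo, hi): at each node, require lo < value < hi,
then recurse left with hi=value and right with lo=value.
Preorder trace (stopping at first violation):
  at node 32 with bounds (-inf, +inf): OK
  at node 18 with bounds (-inf, 32): OK
  at node 13 with bounds (-inf, 18): OK
  at node 30 with bounds (32, +inf): VIOLATION
Node 30 violates its bound: not (32 < 30 < +inf).
Result: Not a valid BST


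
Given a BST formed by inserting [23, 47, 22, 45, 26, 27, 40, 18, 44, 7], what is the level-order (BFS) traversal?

Tree insertion order: [23, 47, 22, 45, 26, 27, 40, 18, 44, 7]
Tree (level-order array): [23, 22, 47, 18, None, 45, None, 7, None, 26, None, None, None, None, 27, None, 40, None, 44]
BFS from the root, enqueuing left then right child of each popped node:
  queue [23] -> pop 23, enqueue [22, 47], visited so far: [23]
  queue [22, 47] -> pop 22, enqueue [18], visited so far: [23, 22]
  queue [47, 18] -> pop 47, enqueue [45], visited so far: [23, 22, 47]
  queue [18, 45] -> pop 18, enqueue [7], visited so far: [23, 22, 47, 18]
  queue [45, 7] -> pop 45, enqueue [26], visited so far: [23, 22, 47, 18, 45]
  queue [7, 26] -> pop 7, enqueue [none], visited so far: [23, 22, 47, 18, 45, 7]
  queue [26] -> pop 26, enqueue [27], visited so far: [23, 22, 47, 18, 45, 7, 26]
  queue [27] -> pop 27, enqueue [40], visited so far: [23, 22, 47, 18, 45, 7, 26, 27]
  queue [40] -> pop 40, enqueue [44], visited so far: [23, 22, 47, 18, 45, 7, 26, 27, 40]
  queue [44] -> pop 44, enqueue [none], visited so far: [23, 22, 47, 18, 45, 7, 26, 27, 40, 44]
Result: [23, 22, 47, 18, 45, 7, 26, 27, 40, 44]


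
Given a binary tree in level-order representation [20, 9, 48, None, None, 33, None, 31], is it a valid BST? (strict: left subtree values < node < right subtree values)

Level-order array: [20, 9, 48, None, None, 33, None, 31]
Validate using subtree bounds (lo, hi): at each node, require lo < value < hi,
then recurse left with hi=value and right with lo=value.
Preorder trace (stopping at first violation):
  at node 20 with bounds (-inf, +inf): OK
  at node 9 with bounds (-inf, 20): OK
  at node 48 with bounds (20, +inf): OK
  at node 33 with bounds (20, 48): OK
  at node 31 with bounds (20, 33): OK
No violation found at any node.
Result: Valid BST


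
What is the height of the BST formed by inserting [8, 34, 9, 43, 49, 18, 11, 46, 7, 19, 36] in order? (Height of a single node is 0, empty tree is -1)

Insertion order: [8, 34, 9, 43, 49, 18, 11, 46, 7, 19, 36]
Tree (level-order array): [8, 7, 34, None, None, 9, 43, None, 18, 36, 49, 11, 19, None, None, 46]
Compute height bottom-up (empty subtree = -1):
  height(7) = 1 + max(-1, -1) = 0
  height(11) = 1 + max(-1, -1) = 0
  height(19) = 1 + max(-1, -1) = 0
  height(18) = 1 + max(0, 0) = 1
  height(9) = 1 + max(-1, 1) = 2
  height(36) = 1 + max(-1, -1) = 0
  height(46) = 1 + max(-1, -1) = 0
  height(49) = 1 + max(0, -1) = 1
  height(43) = 1 + max(0, 1) = 2
  height(34) = 1 + max(2, 2) = 3
  height(8) = 1 + max(0, 3) = 4
Height = 4


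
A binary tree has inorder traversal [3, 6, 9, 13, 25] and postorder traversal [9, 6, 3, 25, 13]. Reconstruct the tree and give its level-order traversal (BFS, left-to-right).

Inorder:   [3, 6, 9, 13, 25]
Postorder: [9, 6, 3, 25, 13]
Algorithm: postorder visits root last, so walk postorder right-to-left;
each value is the root of the current inorder slice — split it at that
value, recurse on the right subtree first, then the left.
Recursive splits:
  root=13; inorder splits into left=[3, 6, 9], right=[25]
  root=25; inorder splits into left=[], right=[]
  root=3; inorder splits into left=[], right=[6, 9]
  root=6; inorder splits into left=[], right=[9]
  root=9; inorder splits into left=[], right=[]
Reconstructed level-order: [13, 3, 25, 6, 9]


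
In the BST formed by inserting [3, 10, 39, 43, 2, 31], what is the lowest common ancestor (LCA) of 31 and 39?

Tree insertion order: [3, 10, 39, 43, 2, 31]
Tree (level-order array): [3, 2, 10, None, None, None, 39, 31, 43]
In a BST, the LCA of p=31, q=39 is the first node v on the
root-to-leaf path with p <= v <= q (go left if both < v, right if both > v).
Walk from root:
  at 3: both 31 and 39 > 3, go right
  at 10: both 31 and 39 > 10, go right
  at 39: 31 <= 39 <= 39, this is the LCA
LCA = 39


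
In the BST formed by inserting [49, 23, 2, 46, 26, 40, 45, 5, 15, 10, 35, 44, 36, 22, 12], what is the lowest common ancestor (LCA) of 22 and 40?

Tree insertion order: [49, 23, 2, 46, 26, 40, 45, 5, 15, 10, 35, 44, 36, 22, 12]
Tree (level-order array): [49, 23, None, 2, 46, None, 5, 26, None, None, 15, None, 40, 10, 22, 35, 45, None, 12, None, None, None, 36, 44]
In a BST, the LCA of p=22, q=40 is the first node v on the
root-to-leaf path with p <= v <= q (go left if both < v, right if both > v).
Walk from root:
  at 49: both 22 and 40 < 49, go left
  at 23: 22 <= 23 <= 40, this is the LCA
LCA = 23


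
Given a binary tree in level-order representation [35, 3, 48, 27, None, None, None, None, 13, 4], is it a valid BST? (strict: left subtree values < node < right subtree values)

Level-order array: [35, 3, 48, 27, None, None, None, None, 13, 4]
Validate using subtree bounds (lo, hi): at each node, require lo < value < hi,
then recurse left with hi=value and right with lo=value.
Preorder trace (stopping at first violation):
  at node 35 with bounds (-inf, +inf): OK
  at node 3 with bounds (-inf, 35): OK
  at node 27 with bounds (-inf, 3): VIOLATION
Node 27 violates its bound: not (-inf < 27 < 3).
Result: Not a valid BST


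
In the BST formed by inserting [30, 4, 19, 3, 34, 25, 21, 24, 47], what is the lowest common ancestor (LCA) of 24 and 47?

Tree insertion order: [30, 4, 19, 3, 34, 25, 21, 24, 47]
Tree (level-order array): [30, 4, 34, 3, 19, None, 47, None, None, None, 25, None, None, 21, None, None, 24]
In a BST, the LCA of p=24, q=47 is the first node v on the
root-to-leaf path with p <= v <= q (go left if both < v, right if both > v).
Walk from root:
  at 30: 24 <= 30 <= 47, this is the LCA
LCA = 30


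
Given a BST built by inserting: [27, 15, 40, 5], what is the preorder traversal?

Tree insertion order: [27, 15, 40, 5]
Tree (level-order array): [27, 15, 40, 5]
Preorder traversal: [27, 15, 5, 40]


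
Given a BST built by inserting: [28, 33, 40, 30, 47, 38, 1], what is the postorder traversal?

Tree insertion order: [28, 33, 40, 30, 47, 38, 1]
Tree (level-order array): [28, 1, 33, None, None, 30, 40, None, None, 38, 47]
Postorder traversal: [1, 30, 38, 47, 40, 33, 28]


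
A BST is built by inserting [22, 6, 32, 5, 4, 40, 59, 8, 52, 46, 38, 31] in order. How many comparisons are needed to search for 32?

Search path for 32: 22 -> 32
Found: True
Comparisons: 2


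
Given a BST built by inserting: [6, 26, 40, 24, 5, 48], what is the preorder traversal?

Tree insertion order: [6, 26, 40, 24, 5, 48]
Tree (level-order array): [6, 5, 26, None, None, 24, 40, None, None, None, 48]
Preorder traversal: [6, 5, 26, 24, 40, 48]


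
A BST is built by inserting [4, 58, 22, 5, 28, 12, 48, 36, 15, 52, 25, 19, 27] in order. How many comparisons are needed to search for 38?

Search path for 38: 4 -> 58 -> 22 -> 28 -> 48 -> 36
Found: False
Comparisons: 6


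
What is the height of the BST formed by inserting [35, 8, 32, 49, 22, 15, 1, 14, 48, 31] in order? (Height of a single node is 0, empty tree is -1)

Insertion order: [35, 8, 32, 49, 22, 15, 1, 14, 48, 31]
Tree (level-order array): [35, 8, 49, 1, 32, 48, None, None, None, 22, None, None, None, 15, 31, 14]
Compute height bottom-up (empty subtree = -1):
  height(1) = 1 + max(-1, -1) = 0
  height(14) = 1 + max(-1, -1) = 0
  height(15) = 1 + max(0, -1) = 1
  height(31) = 1 + max(-1, -1) = 0
  height(22) = 1 + max(1, 0) = 2
  height(32) = 1 + max(2, -1) = 3
  height(8) = 1 + max(0, 3) = 4
  height(48) = 1 + max(-1, -1) = 0
  height(49) = 1 + max(0, -1) = 1
  height(35) = 1 + max(4, 1) = 5
Height = 5


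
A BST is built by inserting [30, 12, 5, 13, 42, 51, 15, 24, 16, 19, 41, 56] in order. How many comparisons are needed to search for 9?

Search path for 9: 30 -> 12 -> 5
Found: False
Comparisons: 3


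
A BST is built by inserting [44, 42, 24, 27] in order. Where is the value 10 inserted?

Starting tree (level order): [44, 42, None, 24, None, None, 27]
Insertion path: 44 -> 42 -> 24
Result: insert 10 as left child of 24
Final tree (level order): [44, 42, None, 24, None, 10, 27]


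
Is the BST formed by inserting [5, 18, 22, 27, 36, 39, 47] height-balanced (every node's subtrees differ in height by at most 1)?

Tree (level-order array): [5, None, 18, None, 22, None, 27, None, 36, None, 39, None, 47]
Definition: a tree is height-balanced if, at every node, |h(left) - h(right)| <= 1 (empty subtree has height -1).
Bottom-up per-node check:
  node 47: h_left=-1, h_right=-1, diff=0 [OK], height=0
  node 39: h_left=-1, h_right=0, diff=1 [OK], height=1
  node 36: h_left=-1, h_right=1, diff=2 [FAIL (|-1-1|=2 > 1)], height=2
  node 27: h_left=-1, h_right=2, diff=3 [FAIL (|-1-2|=3 > 1)], height=3
  node 22: h_left=-1, h_right=3, diff=4 [FAIL (|-1-3|=4 > 1)], height=4
  node 18: h_left=-1, h_right=4, diff=5 [FAIL (|-1-4|=5 > 1)], height=5
  node 5: h_left=-1, h_right=5, diff=6 [FAIL (|-1-5|=6 > 1)], height=6
Node 36 violates the condition: |-1 - 1| = 2 > 1.
Result: Not balanced


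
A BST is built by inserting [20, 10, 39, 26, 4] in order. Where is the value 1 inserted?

Starting tree (level order): [20, 10, 39, 4, None, 26]
Insertion path: 20 -> 10 -> 4
Result: insert 1 as left child of 4
Final tree (level order): [20, 10, 39, 4, None, 26, None, 1]


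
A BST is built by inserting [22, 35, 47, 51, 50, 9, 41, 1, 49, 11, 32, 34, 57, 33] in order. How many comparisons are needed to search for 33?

Search path for 33: 22 -> 35 -> 32 -> 34 -> 33
Found: True
Comparisons: 5


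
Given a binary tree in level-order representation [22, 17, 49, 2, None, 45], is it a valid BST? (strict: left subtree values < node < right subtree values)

Level-order array: [22, 17, 49, 2, None, 45]
Validate using subtree bounds (lo, hi): at each node, require lo < value < hi,
then recurse left with hi=value and right with lo=value.
Preorder trace (stopping at first violation):
  at node 22 with bounds (-inf, +inf): OK
  at node 17 with bounds (-inf, 22): OK
  at node 2 with bounds (-inf, 17): OK
  at node 49 with bounds (22, +inf): OK
  at node 45 with bounds (22, 49): OK
No violation found at any node.
Result: Valid BST


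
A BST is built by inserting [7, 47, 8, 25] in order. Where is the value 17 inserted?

Starting tree (level order): [7, None, 47, 8, None, None, 25]
Insertion path: 7 -> 47 -> 8 -> 25
Result: insert 17 as left child of 25
Final tree (level order): [7, None, 47, 8, None, None, 25, 17]


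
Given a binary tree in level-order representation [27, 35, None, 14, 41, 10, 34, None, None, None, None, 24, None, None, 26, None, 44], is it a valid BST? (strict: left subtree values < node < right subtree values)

Level-order array: [27, 35, None, 14, 41, 10, 34, None, None, None, None, 24, None, None, 26, None, 44]
Validate using subtree bounds (lo, hi): at each node, require lo < value < hi,
then recurse left with hi=value and right with lo=value.
Preorder trace (stopping at first violation):
  at node 27 with bounds (-inf, +inf): OK
  at node 35 with bounds (-inf, 27): VIOLATION
Node 35 violates its bound: not (-inf < 35 < 27).
Result: Not a valid BST


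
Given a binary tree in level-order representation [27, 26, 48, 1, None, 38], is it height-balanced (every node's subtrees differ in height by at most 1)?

Tree (level-order array): [27, 26, 48, 1, None, 38]
Definition: a tree is height-balanced if, at every node, |h(left) - h(right)| <= 1 (empty subtree has height -1).
Bottom-up per-node check:
  node 1: h_left=-1, h_right=-1, diff=0 [OK], height=0
  node 26: h_left=0, h_right=-1, diff=1 [OK], height=1
  node 38: h_left=-1, h_right=-1, diff=0 [OK], height=0
  node 48: h_left=0, h_right=-1, diff=1 [OK], height=1
  node 27: h_left=1, h_right=1, diff=0 [OK], height=2
All nodes satisfy the balance condition.
Result: Balanced


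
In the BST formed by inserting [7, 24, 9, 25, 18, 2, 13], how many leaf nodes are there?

Tree built from: [7, 24, 9, 25, 18, 2, 13]
Tree (level-order array): [7, 2, 24, None, None, 9, 25, None, 18, None, None, 13]
Rule: A leaf has 0 children.
Per-node child counts:
  node 7: 2 child(ren)
  node 2: 0 child(ren)
  node 24: 2 child(ren)
  node 9: 1 child(ren)
  node 18: 1 child(ren)
  node 13: 0 child(ren)
  node 25: 0 child(ren)
Matching nodes: [2, 13, 25]
Count of leaf nodes: 3


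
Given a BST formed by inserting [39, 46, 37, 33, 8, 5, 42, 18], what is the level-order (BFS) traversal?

Tree insertion order: [39, 46, 37, 33, 8, 5, 42, 18]
Tree (level-order array): [39, 37, 46, 33, None, 42, None, 8, None, None, None, 5, 18]
BFS from the root, enqueuing left then right child of each popped node:
  queue [39] -> pop 39, enqueue [37, 46], visited so far: [39]
  queue [37, 46] -> pop 37, enqueue [33], visited so far: [39, 37]
  queue [46, 33] -> pop 46, enqueue [42], visited so far: [39, 37, 46]
  queue [33, 42] -> pop 33, enqueue [8], visited so far: [39, 37, 46, 33]
  queue [42, 8] -> pop 42, enqueue [none], visited so far: [39, 37, 46, 33, 42]
  queue [8] -> pop 8, enqueue [5, 18], visited so far: [39, 37, 46, 33, 42, 8]
  queue [5, 18] -> pop 5, enqueue [none], visited so far: [39, 37, 46, 33, 42, 8, 5]
  queue [18] -> pop 18, enqueue [none], visited so far: [39, 37, 46, 33, 42, 8, 5, 18]
Result: [39, 37, 46, 33, 42, 8, 5, 18]


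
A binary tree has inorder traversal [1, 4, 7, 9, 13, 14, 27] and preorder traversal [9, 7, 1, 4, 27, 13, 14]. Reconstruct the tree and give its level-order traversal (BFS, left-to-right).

Inorder:  [1, 4, 7, 9, 13, 14, 27]
Preorder: [9, 7, 1, 4, 27, 13, 14]
Algorithm: preorder visits root first, so consume preorder in order;
for each root, split the current inorder slice at that value into
left-subtree inorder and right-subtree inorder, then recurse.
Recursive splits:
  root=9; inorder splits into left=[1, 4, 7], right=[13, 14, 27]
  root=7; inorder splits into left=[1, 4], right=[]
  root=1; inorder splits into left=[], right=[4]
  root=4; inorder splits into left=[], right=[]
  root=27; inorder splits into left=[13, 14], right=[]
  root=13; inorder splits into left=[], right=[14]
  root=14; inorder splits into left=[], right=[]
Reconstructed level-order: [9, 7, 27, 1, 13, 4, 14]


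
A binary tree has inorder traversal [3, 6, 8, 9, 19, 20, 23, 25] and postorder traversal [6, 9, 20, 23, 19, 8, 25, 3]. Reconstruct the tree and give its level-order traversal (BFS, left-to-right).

Inorder:   [3, 6, 8, 9, 19, 20, 23, 25]
Postorder: [6, 9, 20, 23, 19, 8, 25, 3]
Algorithm: postorder visits root last, so walk postorder right-to-left;
each value is the root of the current inorder slice — split it at that
value, recurse on the right subtree first, then the left.
Recursive splits:
  root=3; inorder splits into left=[], right=[6, 8, 9, 19, 20, 23, 25]
  root=25; inorder splits into left=[6, 8, 9, 19, 20, 23], right=[]
  root=8; inorder splits into left=[6], right=[9, 19, 20, 23]
  root=19; inorder splits into left=[9], right=[20, 23]
  root=23; inorder splits into left=[20], right=[]
  root=20; inorder splits into left=[], right=[]
  root=9; inorder splits into left=[], right=[]
  root=6; inorder splits into left=[], right=[]
Reconstructed level-order: [3, 25, 8, 6, 19, 9, 23, 20]


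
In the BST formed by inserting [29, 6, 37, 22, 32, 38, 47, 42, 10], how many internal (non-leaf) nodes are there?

Tree built from: [29, 6, 37, 22, 32, 38, 47, 42, 10]
Tree (level-order array): [29, 6, 37, None, 22, 32, 38, 10, None, None, None, None, 47, None, None, 42]
Rule: An internal node has at least one child.
Per-node child counts:
  node 29: 2 child(ren)
  node 6: 1 child(ren)
  node 22: 1 child(ren)
  node 10: 0 child(ren)
  node 37: 2 child(ren)
  node 32: 0 child(ren)
  node 38: 1 child(ren)
  node 47: 1 child(ren)
  node 42: 0 child(ren)
Matching nodes: [29, 6, 22, 37, 38, 47]
Count of internal (non-leaf) nodes: 6


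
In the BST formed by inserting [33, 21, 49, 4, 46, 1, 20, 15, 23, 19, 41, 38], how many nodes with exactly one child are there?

Tree built from: [33, 21, 49, 4, 46, 1, 20, 15, 23, 19, 41, 38]
Tree (level-order array): [33, 21, 49, 4, 23, 46, None, 1, 20, None, None, 41, None, None, None, 15, None, 38, None, None, 19]
Rule: These are nodes with exactly 1 non-null child.
Per-node child counts:
  node 33: 2 child(ren)
  node 21: 2 child(ren)
  node 4: 2 child(ren)
  node 1: 0 child(ren)
  node 20: 1 child(ren)
  node 15: 1 child(ren)
  node 19: 0 child(ren)
  node 23: 0 child(ren)
  node 49: 1 child(ren)
  node 46: 1 child(ren)
  node 41: 1 child(ren)
  node 38: 0 child(ren)
Matching nodes: [20, 15, 49, 46, 41]
Count of nodes with exactly one child: 5


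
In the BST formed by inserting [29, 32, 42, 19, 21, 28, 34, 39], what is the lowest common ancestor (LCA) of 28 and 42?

Tree insertion order: [29, 32, 42, 19, 21, 28, 34, 39]
Tree (level-order array): [29, 19, 32, None, 21, None, 42, None, 28, 34, None, None, None, None, 39]
In a BST, the LCA of p=28, q=42 is the first node v on the
root-to-leaf path with p <= v <= q (go left if both < v, right if both > v).
Walk from root:
  at 29: 28 <= 29 <= 42, this is the LCA
LCA = 29


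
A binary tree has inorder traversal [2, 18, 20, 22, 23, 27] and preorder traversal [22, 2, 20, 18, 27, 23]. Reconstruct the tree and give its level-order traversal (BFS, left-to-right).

Inorder:  [2, 18, 20, 22, 23, 27]
Preorder: [22, 2, 20, 18, 27, 23]
Algorithm: preorder visits root first, so consume preorder in order;
for each root, split the current inorder slice at that value into
left-subtree inorder and right-subtree inorder, then recurse.
Recursive splits:
  root=22; inorder splits into left=[2, 18, 20], right=[23, 27]
  root=2; inorder splits into left=[], right=[18, 20]
  root=20; inorder splits into left=[18], right=[]
  root=18; inorder splits into left=[], right=[]
  root=27; inorder splits into left=[23], right=[]
  root=23; inorder splits into left=[], right=[]
Reconstructed level-order: [22, 2, 27, 20, 23, 18]


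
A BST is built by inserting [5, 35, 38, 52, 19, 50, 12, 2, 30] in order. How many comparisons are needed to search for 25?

Search path for 25: 5 -> 35 -> 19 -> 30
Found: False
Comparisons: 4


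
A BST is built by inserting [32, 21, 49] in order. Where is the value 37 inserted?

Starting tree (level order): [32, 21, 49]
Insertion path: 32 -> 49
Result: insert 37 as left child of 49
Final tree (level order): [32, 21, 49, None, None, 37]


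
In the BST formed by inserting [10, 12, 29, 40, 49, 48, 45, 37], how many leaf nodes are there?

Tree built from: [10, 12, 29, 40, 49, 48, 45, 37]
Tree (level-order array): [10, None, 12, None, 29, None, 40, 37, 49, None, None, 48, None, 45]
Rule: A leaf has 0 children.
Per-node child counts:
  node 10: 1 child(ren)
  node 12: 1 child(ren)
  node 29: 1 child(ren)
  node 40: 2 child(ren)
  node 37: 0 child(ren)
  node 49: 1 child(ren)
  node 48: 1 child(ren)
  node 45: 0 child(ren)
Matching nodes: [37, 45]
Count of leaf nodes: 2


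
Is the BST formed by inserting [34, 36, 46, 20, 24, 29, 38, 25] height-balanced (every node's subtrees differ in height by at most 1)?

Tree (level-order array): [34, 20, 36, None, 24, None, 46, None, 29, 38, None, 25]
Definition: a tree is height-balanced if, at every node, |h(left) - h(right)| <= 1 (empty subtree has height -1).
Bottom-up per-node check:
  node 25: h_left=-1, h_right=-1, diff=0 [OK], height=0
  node 29: h_left=0, h_right=-1, diff=1 [OK], height=1
  node 24: h_left=-1, h_right=1, diff=2 [FAIL (|-1-1|=2 > 1)], height=2
  node 20: h_left=-1, h_right=2, diff=3 [FAIL (|-1-2|=3 > 1)], height=3
  node 38: h_left=-1, h_right=-1, diff=0 [OK], height=0
  node 46: h_left=0, h_right=-1, diff=1 [OK], height=1
  node 36: h_left=-1, h_right=1, diff=2 [FAIL (|-1-1|=2 > 1)], height=2
  node 34: h_left=3, h_right=2, diff=1 [OK], height=4
Node 24 violates the condition: |-1 - 1| = 2 > 1.
Result: Not balanced


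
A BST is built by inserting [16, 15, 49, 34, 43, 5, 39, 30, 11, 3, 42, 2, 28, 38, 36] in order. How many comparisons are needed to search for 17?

Search path for 17: 16 -> 49 -> 34 -> 30 -> 28
Found: False
Comparisons: 5


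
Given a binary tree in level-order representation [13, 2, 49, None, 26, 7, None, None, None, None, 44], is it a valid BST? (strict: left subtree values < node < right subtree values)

Level-order array: [13, 2, 49, None, 26, 7, None, None, None, None, 44]
Validate using subtree bounds (lo, hi): at each node, require lo < value < hi,
then recurse left with hi=value and right with lo=value.
Preorder trace (stopping at first violation):
  at node 13 with bounds (-inf, +inf): OK
  at node 2 with bounds (-inf, 13): OK
  at node 26 with bounds (2, 13): VIOLATION
Node 26 violates its bound: not (2 < 26 < 13).
Result: Not a valid BST


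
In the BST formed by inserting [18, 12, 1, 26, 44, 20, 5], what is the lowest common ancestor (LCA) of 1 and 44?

Tree insertion order: [18, 12, 1, 26, 44, 20, 5]
Tree (level-order array): [18, 12, 26, 1, None, 20, 44, None, 5]
In a BST, the LCA of p=1, q=44 is the first node v on the
root-to-leaf path with p <= v <= q (go left if both < v, right if both > v).
Walk from root:
  at 18: 1 <= 18 <= 44, this is the LCA
LCA = 18


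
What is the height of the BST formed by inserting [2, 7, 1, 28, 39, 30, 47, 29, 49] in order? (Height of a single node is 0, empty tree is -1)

Insertion order: [2, 7, 1, 28, 39, 30, 47, 29, 49]
Tree (level-order array): [2, 1, 7, None, None, None, 28, None, 39, 30, 47, 29, None, None, 49]
Compute height bottom-up (empty subtree = -1):
  height(1) = 1 + max(-1, -1) = 0
  height(29) = 1 + max(-1, -1) = 0
  height(30) = 1 + max(0, -1) = 1
  height(49) = 1 + max(-1, -1) = 0
  height(47) = 1 + max(-1, 0) = 1
  height(39) = 1 + max(1, 1) = 2
  height(28) = 1 + max(-1, 2) = 3
  height(7) = 1 + max(-1, 3) = 4
  height(2) = 1 + max(0, 4) = 5
Height = 5


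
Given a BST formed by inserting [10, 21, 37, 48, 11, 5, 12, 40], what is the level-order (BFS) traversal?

Tree insertion order: [10, 21, 37, 48, 11, 5, 12, 40]
Tree (level-order array): [10, 5, 21, None, None, 11, 37, None, 12, None, 48, None, None, 40]
BFS from the root, enqueuing left then right child of each popped node:
  queue [10] -> pop 10, enqueue [5, 21], visited so far: [10]
  queue [5, 21] -> pop 5, enqueue [none], visited so far: [10, 5]
  queue [21] -> pop 21, enqueue [11, 37], visited so far: [10, 5, 21]
  queue [11, 37] -> pop 11, enqueue [12], visited so far: [10, 5, 21, 11]
  queue [37, 12] -> pop 37, enqueue [48], visited so far: [10, 5, 21, 11, 37]
  queue [12, 48] -> pop 12, enqueue [none], visited so far: [10, 5, 21, 11, 37, 12]
  queue [48] -> pop 48, enqueue [40], visited so far: [10, 5, 21, 11, 37, 12, 48]
  queue [40] -> pop 40, enqueue [none], visited so far: [10, 5, 21, 11, 37, 12, 48, 40]
Result: [10, 5, 21, 11, 37, 12, 48, 40]


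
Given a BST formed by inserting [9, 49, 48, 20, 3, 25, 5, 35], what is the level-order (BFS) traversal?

Tree insertion order: [9, 49, 48, 20, 3, 25, 5, 35]
Tree (level-order array): [9, 3, 49, None, 5, 48, None, None, None, 20, None, None, 25, None, 35]
BFS from the root, enqueuing left then right child of each popped node:
  queue [9] -> pop 9, enqueue [3, 49], visited so far: [9]
  queue [3, 49] -> pop 3, enqueue [5], visited so far: [9, 3]
  queue [49, 5] -> pop 49, enqueue [48], visited so far: [9, 3, 49]
  queue [5, 48] -> pop 5, enqueue [none], visited so far: [9, 3, 49, 5]
  queue [48] -> pop 48, enqueue [20], visited so far: [9, 3, 49, 5, 48]
  queue [20] -> pop 20, enqueue [25], visited so far: [9, 3, 49, 5, 48, 20]
  queue [25] -> pop 25, enqueue [35], visited so far: [9, 3, 49, 5, 48, 20, 25]
  queue [35] -> pop 35, enqueue [none], visited so far: [9, 3, 49, 5, 48, 20, 25, 35]
Result: [9, 3, 49, 5, 48, 20, 25, 35]


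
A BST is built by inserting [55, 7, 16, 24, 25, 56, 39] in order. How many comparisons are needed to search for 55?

Search path for 55: 55
Found: True
Comparisons: 1


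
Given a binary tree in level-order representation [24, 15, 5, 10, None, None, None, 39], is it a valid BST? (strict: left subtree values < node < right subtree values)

Level-order array: [24, 15, 5, 10, None, None, None, 39]
Validate using subtree bounds (lo, hi): at each node, require lo < value < hi,
then recurse left with hi=value and right with lo=value.
Preorder trace (stopping at first violation):
  at node 24 with bounds (-inf, +inf): OK
  at node 15 with bounds (-inf, 24): OK
  at node 10 with bounds (-inf, 15): OK
  at node 39 with bounds (-inf, 10): VIOLATION
Node 39 violates its bound: not (-inf < 39 < 10).
Result: Not a valid BST


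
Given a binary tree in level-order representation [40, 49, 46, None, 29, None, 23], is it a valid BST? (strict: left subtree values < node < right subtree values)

Level-order array: [40, 49, 46, None, 29, None, 23]
Validate using subtree bounds (lo, hi): at each node, require lo < value < hi,
then recurse left with hi=value and right with lo=value.
Preorder trace (stopping at first violation):
  at node 40 with bounds (-inf, +inf): OK
  at node 49 with bounds (-inf, 40): VIOLATION
Node 49 violates its bound: not (-inf < 49 < 40).
Result: Not a valid BST
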